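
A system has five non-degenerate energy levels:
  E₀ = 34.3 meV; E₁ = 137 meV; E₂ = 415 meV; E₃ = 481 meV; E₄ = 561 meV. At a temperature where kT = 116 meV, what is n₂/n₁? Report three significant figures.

0.0910

n₂/n₁ = exp[−(E₂−E₁)/kT] = exp(−(278 meV)/(116 meV)) = exp(-2.3966) = 0.0910.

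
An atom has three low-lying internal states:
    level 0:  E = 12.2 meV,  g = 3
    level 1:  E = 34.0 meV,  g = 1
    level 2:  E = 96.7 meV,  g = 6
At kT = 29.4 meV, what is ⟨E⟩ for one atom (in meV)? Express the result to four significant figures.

22.43 meV

Eᵢ/kT = 0.414966, 1.15646, 3.28912.
Z = Σ gᵢe^(−Eᵢ/kT) = 3·e^(−0.414966) + 1·e^(−1.15646) + 6·e^(−3.28912) = 1.98109 + 0.314598 + 0.223720 = 2.51941.
⟨E⟩ = Σ Eᵢ gᵢe^(−Eᵢ/kT) / Z = (12.2·1.98109 + 34.0·0.314598 + 96.7·0.223720) / 2.51941 = 22.43 meV.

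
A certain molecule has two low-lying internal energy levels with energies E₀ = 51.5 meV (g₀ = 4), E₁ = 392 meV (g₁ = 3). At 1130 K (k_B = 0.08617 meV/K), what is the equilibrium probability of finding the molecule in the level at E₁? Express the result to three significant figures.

0.0222

k_BT = 0.08617 × 1130 K = 97.372 meV.
Eᵢ/kT = 0.52890, 4.0258.
Z = Σ gᵢe^(−Eᵢ/kT) = 4·e^(−0.52890) + 3·e^(−4.0258) = 2.3570 + 0.053547 = 2.4105.
P₁ = g₁ e^(−E₁/kT) / Z = 0.053547/2.4105 = 0.0222.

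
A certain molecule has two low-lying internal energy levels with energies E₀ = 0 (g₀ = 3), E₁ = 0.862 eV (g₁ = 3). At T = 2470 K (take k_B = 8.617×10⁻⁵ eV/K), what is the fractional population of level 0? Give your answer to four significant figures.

0.9829

k_BT = 8.617×10⁻⁵ × 2470 K = 0.212840 eV.
Eᵢ/kT = 0, 4.04999.
Z = Σ gᵢe^(−Eᵢ/kT) = 3·e^(−0) + 3·e^(−4.04999) = 3.00000 + 0.0522676 = 3.05227.
P₀ = g₀ e^(−E₀/kT) / Z = 3.00000/3.05227 = 0.9829.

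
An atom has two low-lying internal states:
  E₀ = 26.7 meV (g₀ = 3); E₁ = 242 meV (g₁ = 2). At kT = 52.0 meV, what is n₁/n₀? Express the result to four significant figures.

n₁/n₀ = (g₁/g₀) exp[−(E₁−E₀)/kT] = (2/3) × exp(−(215.3 meV)/(52.0 meV)) = (2/3) × exp(-4.14038) = 0.01061.

0.01061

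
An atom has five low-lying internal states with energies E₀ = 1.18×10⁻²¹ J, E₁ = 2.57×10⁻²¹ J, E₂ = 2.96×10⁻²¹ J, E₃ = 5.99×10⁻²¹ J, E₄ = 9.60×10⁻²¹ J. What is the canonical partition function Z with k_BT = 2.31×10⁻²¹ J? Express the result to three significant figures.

Z = 1.30

Eᵢ/kT = 0.51082, 1.1126, 1.2814, 2.5931, 4.1558.
Z = Σ e^(−Eᵢ/kT) = e^(−0.51082) + e^(−1.1126) + e^(−1.2814) + e^(−2.5931) + e^(−4.1558) = 0.60000 + 0.32870 + 0.27765 + 0.074788 + 0.015673 = 1.2968.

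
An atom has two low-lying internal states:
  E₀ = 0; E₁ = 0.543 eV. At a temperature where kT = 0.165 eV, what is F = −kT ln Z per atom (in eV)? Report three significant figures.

Eᵢ/kT = 0, 3.2909.
Z = Σ e^(−Eᵢ/kT) = e^(−0) + e^(−3.2909) = 1.0000 + 0.037220 = 1.0372.
F = −kT ln Z = −0.165 × ln(1.0372) = −0.165 × 0.036525 = -0.00603 eV.

-0.00603 eV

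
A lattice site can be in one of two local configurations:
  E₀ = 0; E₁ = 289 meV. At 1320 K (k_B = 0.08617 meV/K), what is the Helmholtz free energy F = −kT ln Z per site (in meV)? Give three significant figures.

k_BT = 0.08617 × 1320 K = 113.74 meV.
Eᵢ/kT = 0, 2.5409.
Z = Σ e^(−Eᵢ/kT) = e^(−0) + e^(−2.5409) = 1.0000 + 0.078795 = 1.0788.
F = −kT ln Z = −113.74 × ln(1.0788) = −113.74 × 0.075849 = -8.63 meV.

-8.63 meV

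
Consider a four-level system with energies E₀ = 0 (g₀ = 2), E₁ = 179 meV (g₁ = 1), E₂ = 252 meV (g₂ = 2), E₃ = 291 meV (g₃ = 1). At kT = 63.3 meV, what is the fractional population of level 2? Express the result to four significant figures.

Eᵢ/kT = 0, 2.82780, 3.98104, 4.59716.
Z = Σ gᵢe^(−Eᵢ/kT) = 2·e^(−0) + 1·e^(−2.82780) + 2·e^(−3.98104) + 1·e^(−4.59716) = 2.00000 + 0.0591428 + 0.0373324 + 0.0100804 = 2.10656.
P₂ = g₂ e^(−E₂/kT) / Z = 0.0373324/2.10656 = 0.01772.

0.01772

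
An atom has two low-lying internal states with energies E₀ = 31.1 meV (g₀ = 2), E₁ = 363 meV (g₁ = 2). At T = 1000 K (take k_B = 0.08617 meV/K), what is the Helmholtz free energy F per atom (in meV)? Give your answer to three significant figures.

-30.4 meV

k_BT = 0.08617 × 1000 K = 86.170 meV.
Eᵢ/kT = 0.36091, 4.2126.
Z = Σ gᵢe^(−Eᵢ/kT) = 2·e^(−0.36091) + 2·e^(−4.2126) = 1.3941 + 0.029616 = 1.4237.
F = −kT ln Z = −86.170 × ln(1.4237) = −86.170 × 0.35326 = -30.4 meV.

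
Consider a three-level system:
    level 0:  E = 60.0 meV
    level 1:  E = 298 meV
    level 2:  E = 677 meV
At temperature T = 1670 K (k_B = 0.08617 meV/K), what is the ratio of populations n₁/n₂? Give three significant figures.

13.9

k_BT = 0.08617 × 1670 K = 143.90 meV.
n₁/n₂ = exp[−(E₁−E₂)/kT] = exp(−(-379 meV)/(143.90 meV)) = exp(2.6338) = 13.9.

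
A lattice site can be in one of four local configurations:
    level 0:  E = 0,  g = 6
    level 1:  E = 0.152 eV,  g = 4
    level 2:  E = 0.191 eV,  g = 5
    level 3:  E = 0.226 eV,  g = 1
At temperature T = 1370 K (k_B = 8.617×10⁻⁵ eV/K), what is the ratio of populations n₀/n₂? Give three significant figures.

k_BT = 8.617×10⁻⁵ × 1370 K = 0.11805 eV.
n₀/n₂ = (g₀/g₂) exp[−(E₀−E₂)/kT] = (6/5) × exp(−(-0.191 eV)/(0.11805 eV)) = (6/5) × exp(1.6180) = 6.05.

6.05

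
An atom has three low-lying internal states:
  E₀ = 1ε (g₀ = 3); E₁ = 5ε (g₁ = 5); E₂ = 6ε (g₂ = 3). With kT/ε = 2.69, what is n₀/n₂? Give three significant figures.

6.42

n₀/n₂ = (g₀/g₂) exp[−(E₀−E₂)/kT] = (3/3) × exp(−(-5ε)/(2.69ε)) = (3/3) × exp(1.8587) = 6.42.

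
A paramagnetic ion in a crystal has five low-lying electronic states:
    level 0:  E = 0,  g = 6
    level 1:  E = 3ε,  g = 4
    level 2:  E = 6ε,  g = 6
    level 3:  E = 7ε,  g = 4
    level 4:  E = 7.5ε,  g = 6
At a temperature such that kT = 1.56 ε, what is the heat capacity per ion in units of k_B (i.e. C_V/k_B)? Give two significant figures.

Eᵢ/kT = 0, 1.923, 3.846, 4.487, 4.808.
Z = Σ gᵢe^(−Eᵢ/kT) = 6·e^(−0) + 4·e^(−1.923) + 6·e^(−3.846) + 4·e^(−4.487) + 6·e^(−4.808) = 6.000 + 0.5847 + 0.1282 + 0.04502 + 0.04899 = 6.807.
⟨E⟩ = 0.4710 ε, ⟨E²⟩ = 2.180 ε².
C_V/k_B = (⟨E²⟩ − ⟨E⟩²)/(kT)² = (2.180 − 0.2218)/2.434 = 0.80.

0.80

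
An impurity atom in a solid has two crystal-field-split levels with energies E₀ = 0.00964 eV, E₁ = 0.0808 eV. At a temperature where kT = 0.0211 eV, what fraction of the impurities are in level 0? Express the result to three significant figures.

Eᵢ/kT = 0.45687, 3.8294.
Z = Σ e^(−Eᵢ/kT) = e^(−0.45687) + e^(−3.8294) = 0.63326 + 0.021723 = 0.65498.
P₀ = e^(−E₀/kT) / Z = 0.63326/0.65498 = 0.967.

0.967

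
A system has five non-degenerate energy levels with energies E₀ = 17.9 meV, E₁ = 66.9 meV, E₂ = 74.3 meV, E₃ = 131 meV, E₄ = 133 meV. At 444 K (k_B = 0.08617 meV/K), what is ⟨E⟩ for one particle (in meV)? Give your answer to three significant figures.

41.6 meV

k_BT = 0.08617 × 444 K = 38.259 meV.
Eᵢ/kT = 0.46786, 1.7486, 1.9420, 3.4240, 3.4763.
Z = Σ e^(−Eᵢ/kT) = e^(−0.46786) + e^(−1.7486) + e^(−1.9420) + e^(−3.4240) + e^(−3.4763) = 0.62634 + 0.17402 + 0.14342 + 0.032582 + 0.030922 = 1.0073.
⟨E⟩ = Σ Eᵢ e^(−Eᵢ/kT) / Z = (17.9·0.62634 + 66.9·0.17402 + 74.3·0.14342 + 131·0.032582 + 133·0.030922) / 1.0073 = 41.6 meV.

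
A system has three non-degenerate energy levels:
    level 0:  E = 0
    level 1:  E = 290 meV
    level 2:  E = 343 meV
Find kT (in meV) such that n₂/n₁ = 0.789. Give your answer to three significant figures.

n₂/n₁ = exp[−(E₂−E₁)/kT] = 0.789.
⇒ (E₂−E₁)/kT = ln(1/0.789) = ln(1.2674) = 0.23697.
kT = 53 meV / 0.23697 = 224 meV.

224 meV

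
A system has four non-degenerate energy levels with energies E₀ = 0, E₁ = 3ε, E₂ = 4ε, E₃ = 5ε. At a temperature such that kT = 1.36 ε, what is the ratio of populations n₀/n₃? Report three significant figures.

39.5

n₀/n₃ = exp[−(E₀−E₃)/kT] = exp(−(-5ε)/(1.36ε)) = exp(3.6765) = 39.5.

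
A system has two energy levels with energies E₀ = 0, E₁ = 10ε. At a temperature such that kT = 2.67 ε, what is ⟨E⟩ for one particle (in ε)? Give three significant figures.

Eᵢ/kT = 0, 3.7453.
Z = Σ e^(−Eᵢ/kT) = e^(−0) + e^(−3.7453) = 1.0000 + 0.023629 = 1.0236.
⟨E⟩ = Σ Eᵢ e^(−Eᵢ/kT) / Z = (0·1.0000 + 10·0.023629) / 1.0236 = 0.231 ε.

0.231 ε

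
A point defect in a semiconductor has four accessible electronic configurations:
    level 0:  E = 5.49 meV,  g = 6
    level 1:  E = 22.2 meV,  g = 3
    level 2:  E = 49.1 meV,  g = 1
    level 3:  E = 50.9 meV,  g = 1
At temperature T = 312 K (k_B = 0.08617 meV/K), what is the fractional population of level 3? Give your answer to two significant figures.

k_BT = 0.08617 × 312 K = 26.89 meV.
Eᵢ/kT = 0.2042, 0.8256, 1.826, 1.893.
Z = Σ gᵢe^(−Eᵢ/kT) = 6·e^(−0.2042) + 3·e^(−0.8256) + 1·e^(−1.826) + 1·e^(−1.893) = 4.892 + 1.314 + 0.1611 + 0.1506 = 6.518.
P₃ = g₃ e^(−E₃/kT) / Z = 0.1506/6.518 = 0.023.

0.023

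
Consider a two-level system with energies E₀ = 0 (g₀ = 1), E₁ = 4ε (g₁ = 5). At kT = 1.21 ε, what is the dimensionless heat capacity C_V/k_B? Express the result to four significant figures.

1.431

Eᵢ/kT = 0, 3.30579.
Z = Σ gᵢe^(−Eᵢ/kT) = 1·e^(−0) + 5·e^(−3.30579) = 1.00000 + 0.183351 = 1.18335.
⟨E⟩ = 0.619769 ε, ⟨E²⟩ = 2.47908 ε².
C_V/k_B = (⟨E²⟩ − ⟨E⟩²)/(kT)² = (2.47908 − 0.384114)/1.46410 = 1.431.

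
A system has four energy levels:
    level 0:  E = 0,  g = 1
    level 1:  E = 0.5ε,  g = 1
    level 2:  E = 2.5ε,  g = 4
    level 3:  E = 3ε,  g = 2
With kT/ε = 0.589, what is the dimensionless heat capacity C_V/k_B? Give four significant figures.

Eᵢ/kT = 0, 0.848896, 4.24448, 5.09338.
Z = Σ gᵢe^(−Eᵢ/kT) = 1·e^(−0) + 1·e^(−0.848896) + 4·e^(−4.24448) + 2·e^(−5.09338) = 1.00000 + 0.427887 + 0.0573728 + 0.0122745 = 1.49753.
⟨E⟩ = 0.263233 ε, ⟨E²⟩ = 0.384648 ε².
C_V/k_B = (⟨E²⟩ − ⟨E⟩²)/(kT)² = (0.384648 − 0.0692916)/0.346921 = 0.9090.

0.9090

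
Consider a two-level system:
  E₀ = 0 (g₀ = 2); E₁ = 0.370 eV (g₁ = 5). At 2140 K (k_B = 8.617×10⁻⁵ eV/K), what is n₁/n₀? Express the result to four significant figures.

0.3362

k_BT = 8.617×10⁻⁵ × 2140 K = 0.184404 eV.
n₁/n₀ = (g₁/g₀) exp[−(E₁−E₀)/kT] = (5/2) × exp(−(0.370 eV)/(0.184404 eV)) = (5/2) × exp(-2.00646) = 0.3362.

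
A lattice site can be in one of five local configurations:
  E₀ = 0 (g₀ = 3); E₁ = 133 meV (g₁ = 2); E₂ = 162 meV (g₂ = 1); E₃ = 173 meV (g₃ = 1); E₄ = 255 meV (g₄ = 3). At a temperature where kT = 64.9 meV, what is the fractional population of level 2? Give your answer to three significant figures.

0.0238

Eᵢ/kT = 0, 2.0493, 2.4961, 2.6656, 3.9291.
Z = Σ gᵢe^(−Eᵢ/kT) = 3·e^(−0) + 2·e^(−2.0493) + 1·e^(−2.4961) + 1·e^(−2.6656) + 3·e^(−3.9291) = 3.0000 + 0.25765 + 0.082406 + 0.069558 + 0.058984 = 3.4686.
P₂ = g₂ e^(−E₂/kT) / Z = 0.082406/3.4686 = 0.0238.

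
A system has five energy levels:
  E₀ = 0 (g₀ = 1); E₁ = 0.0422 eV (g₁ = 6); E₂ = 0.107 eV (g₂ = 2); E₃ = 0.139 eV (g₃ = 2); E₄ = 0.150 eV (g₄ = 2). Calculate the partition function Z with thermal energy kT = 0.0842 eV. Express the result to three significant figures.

Z = 5.92

Eᵢ/kT = 0, 0.50119, 1.2708, 1.6508, 1.7815.
Z = Σ gᵢe^(−Eᵢ/kT) = 1·e^(−0) + 6·e^(−0.50119) + 2·e^(−1.2708) + 2·e^(−1.6508) + 2·e^(−1.7815) = 1.0000 + 3.6349 + 0.56121 + 0.38379 + 0.33677 = 5.9167.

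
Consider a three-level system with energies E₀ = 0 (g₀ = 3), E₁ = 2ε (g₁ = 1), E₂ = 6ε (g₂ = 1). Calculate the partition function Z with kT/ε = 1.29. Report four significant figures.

Z = 3.222

Eᵢ/kT = 0, 1.55039, 4.65116.
Z = Σ gᵢe^(−Eᵢ/kT) = 3·e^(−0) + 1·e^(−1.55039) + 1·e^(−4.65116) = 3.00000 + 0.212165 + 0.00955052 = 3.22172.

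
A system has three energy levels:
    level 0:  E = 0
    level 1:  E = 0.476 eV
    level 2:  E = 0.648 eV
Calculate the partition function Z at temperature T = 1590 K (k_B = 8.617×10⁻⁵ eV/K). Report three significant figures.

k_BT = 8.617×10⁻⁵ × 1590 K = 0.13701 eV.
Eᵢ/kT = 0, 3.4742, 4.7296.
Z = Σ e^(−Eᵢ/kT) = e^(−0) + e^(−3.4742) + e^(−4.7296) = 1.0000 + 0.030987 + 0.0088300 = 1.0398.

Z = 1.04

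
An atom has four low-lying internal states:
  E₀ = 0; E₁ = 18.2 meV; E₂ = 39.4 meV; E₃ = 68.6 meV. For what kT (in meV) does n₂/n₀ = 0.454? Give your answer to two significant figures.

n₂/n₀ = exp[−(E₂−E₀)/kT] = 0.454.
⇒ (E₂−E₀)/kT = ln(1/0.454) = ln(2.203) = 0.7898.
kT = 39.4 meV / 0.7898 = 50 meV.

50 meV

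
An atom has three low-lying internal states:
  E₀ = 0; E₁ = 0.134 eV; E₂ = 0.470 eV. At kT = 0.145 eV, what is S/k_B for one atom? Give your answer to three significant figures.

0.706

Eᵢ/kT = 0, 0.92414, 3.2414.
Z = Σ e^(−Eᵢ/kT) = e^(−0) + e^(−0.92414) + e^(−3.2414) = 1.0000 + 0.39687 + 0.039109 = 1.4360.
⟨E⟩ = Σ EᵢPᵢ = 0.049834 eV.
S/k_B = ln Z + ⟨E⟩/kT = ln(1.4360) + 0.049834/0.145 = 0.36186 + 0.34368 = 0.706.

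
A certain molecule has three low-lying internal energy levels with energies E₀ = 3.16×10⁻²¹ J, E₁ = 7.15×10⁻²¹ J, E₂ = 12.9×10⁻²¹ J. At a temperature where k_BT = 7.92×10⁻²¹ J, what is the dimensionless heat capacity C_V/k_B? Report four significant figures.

0.1914

Eᵢ/kT = 0.398990, 0.902778, 1.62879.
Z = Σ e^(−Eᵢ/kT) = e^(−0.398990) + e^(−0.902778) + e^(−1.62879) = 0.670997 + 0.405442 + 0.196167 = 1.27261.
⟨E⟩ = 5.93254, ⟨E²⟩ = 47.2035.
C_V/k_B = (⟨E²⟩ − ⟨E⟩²)/(kT)² = (47.2035 − 35.1950)/62.7264 = 0.1914.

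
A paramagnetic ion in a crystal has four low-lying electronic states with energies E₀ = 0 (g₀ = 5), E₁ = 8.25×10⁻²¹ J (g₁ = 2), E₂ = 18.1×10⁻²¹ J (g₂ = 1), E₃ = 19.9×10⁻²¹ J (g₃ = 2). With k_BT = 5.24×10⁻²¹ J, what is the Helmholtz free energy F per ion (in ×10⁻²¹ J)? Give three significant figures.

Eᵢ/kT = 0, 1.5744, 3.4542, 3.7977.
Z = Σ gᵢe^(−Eᵢ/kT) = 5·e^(−0) + 2·e^(−1.5744) + 1·e^(−3.4542) + 2·e^(−3.7977) = 5.0000 + 0.41426 + 0.031613 + 0.044845 = 5.4907.
F = −kT ln Z = −5.24 × ln(5.4907) = −5.24 × 1.7031 = -8.92 ×10⁻²¹ J.

-8.92 ×10⁻²¹ J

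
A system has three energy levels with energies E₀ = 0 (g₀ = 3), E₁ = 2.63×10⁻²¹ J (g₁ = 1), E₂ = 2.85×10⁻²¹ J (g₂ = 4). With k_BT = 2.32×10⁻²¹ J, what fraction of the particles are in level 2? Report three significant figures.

Eᵢ/kT = 0, 1.1336, 1.2284.
Z = Σ gᵢe^(−Eᵢ/kT) = 3·e^(−0) + 1·e^(−1.1336) + 4·e^(−1.2284) = 3.0000 + 0.32187 + 1.1710 = 4.4929.
P₂ = g₂ e^(−E₂/kT) / Z = 1.1710/4.4929 = 0.261.

0.261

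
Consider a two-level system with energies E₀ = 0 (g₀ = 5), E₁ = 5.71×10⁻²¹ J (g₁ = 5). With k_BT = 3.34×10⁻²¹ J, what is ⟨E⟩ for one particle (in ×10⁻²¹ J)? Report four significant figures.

0.8749 ×10⁻²¹ J

Eᵢ/kT = 0, 1.70958.
Z = Σ gᵢe^(−Eᵢ/kT) = 5·e^(−0) + 5·e^(−1.70958) = 5.00000 + 0.904709 = 5.90471.
⟨E⟩ = Σ Eᵢ gᵢe^(−Eᵢ/kT) / Z = (0·5.00000 + 5.71·0.904709) / 5.90471 = 0.8749 ×10⁻²¹ J.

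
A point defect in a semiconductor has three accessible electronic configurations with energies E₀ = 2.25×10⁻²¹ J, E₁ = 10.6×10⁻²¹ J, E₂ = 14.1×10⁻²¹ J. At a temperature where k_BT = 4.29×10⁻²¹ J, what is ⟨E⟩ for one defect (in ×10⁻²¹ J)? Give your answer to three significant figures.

Eᵢ/kT = 0.52448, 2.4709, 3.2867.
Z = Σ e^(−Eᵢ/kT) = e^(−0.52448) + e^(−2.4709) + e^(−3.2867) = 0.59186 + 0.084509 + 0.037377 = 0.71375.
⟨E⟩ = Σ Eᵢ e^(−Eᵢ/kT) / Z = (2.25·0.59186 + 10.6·0.084509 + 14.1·0.037377) / 0.71375 = 3.86 ×10⁻²¹ J.

3.86 ×10⁻²¹ J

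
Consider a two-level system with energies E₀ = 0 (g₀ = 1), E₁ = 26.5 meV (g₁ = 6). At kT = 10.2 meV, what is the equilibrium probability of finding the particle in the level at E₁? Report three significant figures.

0.309

Eᵢ/kT = 0, 2.5980.
Z = Σ gᵢe^(−Eᵢ/kT) = 1·e^(−0) + 6·e^(−2.5980) = 1.0000 + 0.44653 = 1.4465.
P₁ = g₁ e^(−E₁/kT) / Z = 0.44653/1.4465 = 0.309.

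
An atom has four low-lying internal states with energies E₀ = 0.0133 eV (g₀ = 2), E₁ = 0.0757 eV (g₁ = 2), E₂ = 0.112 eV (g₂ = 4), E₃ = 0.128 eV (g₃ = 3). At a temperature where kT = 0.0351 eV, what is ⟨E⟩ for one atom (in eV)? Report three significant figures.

0.0348 eV

Eᵢ/kT = 0.37892, 2.1567, 3.1909, 3.6467.
Z = Σ gᵢe^(−Eᵢ/kT) = 2·e^(−0.37892) + 2·e^(−2.1567) + 4·e^(−3.1909) + 3·e^(−3.6467) = 1.3692 + 0.23141 + 0.16454 + 0.078231 = 1.8434.
⟨E⟩ = Σ Eᵢ gᵢe^(−Eᵢ/kT) / Z = (0.0133·1.3692 + 0.0757·0.23141 + 0.112·0.16454 + 0.128·0.078231) / 1.8434 = 0.0348 eV.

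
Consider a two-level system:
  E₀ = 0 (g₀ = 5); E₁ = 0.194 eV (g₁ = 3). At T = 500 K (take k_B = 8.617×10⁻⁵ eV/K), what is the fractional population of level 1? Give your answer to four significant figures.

k_BT = 8.617×10⁻⁵ × 500 K = 0.0430850 eV.
Eᵢ/kT = 0, 4.50273.
Z = Σ gᵢe^(−Eᵢ/kT) = 5·e^(−0) + 3·e^(−4.50273) = 5.00000 + 0.0332361 = 5.03324.
P₁ = g₁ e^(−E₁/kT) / Z = 0.0332361/5.03324 = 0.006603.

0.006603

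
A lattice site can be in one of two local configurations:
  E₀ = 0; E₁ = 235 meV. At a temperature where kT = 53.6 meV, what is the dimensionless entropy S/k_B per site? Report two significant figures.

0.066

Eᵢ/kT = 0, 4.384.
Z = Σ e^(−Eᵢ/kT) = e^(−0) + e^(−4.384) = 1.000 + 0.01248 = 1.012.
⟨E⟩ = Σ EᵢPᵢ = 2.898 meV.
S/k_B = ln Z + ⟨E⟩/kT = ln(1.012) + 2.898/53.6 = 0.01193 + 0.05407 = 0.066.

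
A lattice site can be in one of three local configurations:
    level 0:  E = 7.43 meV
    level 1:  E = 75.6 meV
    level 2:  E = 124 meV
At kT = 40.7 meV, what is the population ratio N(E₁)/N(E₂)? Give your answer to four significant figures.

3.284

n₁/n₂ = exp[−(E₁−E₂)/kT] = exp(−(-48.4 meV)/(40.7 meV)) = exp(1.18919) = 3.284.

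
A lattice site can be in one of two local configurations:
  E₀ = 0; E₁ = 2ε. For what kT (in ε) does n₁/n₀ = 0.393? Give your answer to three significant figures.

2.14 ε

n₁/n₀ = exp[−(E₁−E₀)/kT] = 0.393.
⇒ (E₁−E₀)/kT = ln(1/0.393) = ln(2.5445) = 0.93393.
kT = 2ε / 0.93393 = 2.14 ε.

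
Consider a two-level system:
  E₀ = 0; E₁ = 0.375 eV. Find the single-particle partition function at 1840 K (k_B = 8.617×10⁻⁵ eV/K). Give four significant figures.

k_BT = 8.617×10⁻⁵ × 1840 K = 0.158553 eV.
Eᵢ/kT = 0, 2.36514.
Z = Σ e^(−Eᵢ/kT) = e^(−0) + e^(−2.36514) = 1.00000 + 0.0939361 = 1.09394.

Z = 1.094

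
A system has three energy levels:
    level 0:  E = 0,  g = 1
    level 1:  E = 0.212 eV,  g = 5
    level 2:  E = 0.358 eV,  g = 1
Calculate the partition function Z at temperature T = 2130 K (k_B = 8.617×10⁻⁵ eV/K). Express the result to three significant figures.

k_BT = 8.617×10⁻⁵ × 2130 K = 0.18354 eV.
Eᵢ/kT = 0, 1.1551, 1.9505.
Z = Σ gᵢe^(−Eᵢ/kT) = 1·e^(−0) + 5·e^(−1.1551) + 1·e^(−1.9505) = 1.0000 + 1.5751 + 0.14220 = 2.7173.

Z = 2.72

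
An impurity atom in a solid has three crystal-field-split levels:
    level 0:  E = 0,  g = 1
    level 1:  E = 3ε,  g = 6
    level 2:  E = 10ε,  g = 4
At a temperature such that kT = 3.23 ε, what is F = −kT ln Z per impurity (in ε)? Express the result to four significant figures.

Eᵢ/kT = 0, 0.928793, 3.09598.
Z = Σ gᵢe^(−Eᵢ/kT) = 1·e^(−0) + 6·e^(−0.928793) + 4·e^(−3.09598) = 1.00000 + 2.37018 + 0.180923 = 3.55110.
F = −kT ln Z = −3.23 × ln(3.55110) = −3.23 × 1.26726 = -4.093 ε.

-4.093 ε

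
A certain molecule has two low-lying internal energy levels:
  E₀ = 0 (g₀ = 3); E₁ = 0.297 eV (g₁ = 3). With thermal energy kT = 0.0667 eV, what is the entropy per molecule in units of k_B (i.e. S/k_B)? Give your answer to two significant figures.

1.2

Eᵢ/kT = 0, 4.453.
Z = Σ gᵢe^(−Eᵢ/kT) = 3·e^(−0) + 3·e^(−4.453) = 3.000 + 0.03493 = 3.035.
⟨E⟩ = Σ EᵢPᵢ = 0.003418 eV.
S/k_B = ln Z + ⟨E⟩/kT = ln(3.035) + 0.003418/0.0667 = 1.110 + 0.05124 = 1.2.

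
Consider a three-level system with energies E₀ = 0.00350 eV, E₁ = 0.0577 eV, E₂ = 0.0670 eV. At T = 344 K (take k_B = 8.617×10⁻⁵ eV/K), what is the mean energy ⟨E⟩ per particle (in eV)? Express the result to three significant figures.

0.0161 eV

k_BT = 8.617×10⁻⁵ × 344 K = 0.029642 eV.
Eᵢ/kT = 0.11808, 1.9466, 2.2603.
Z = Σ e^(−Eᵢ/kT) = e^(−0.11808) + e^(−1.9466) + e^(−2.2603) = 0.88862 + 0.14276 + 0.10432 = 1.1357.
⟨E⟩ = Σ Eᵢ e^(−Eᵢ/kT) / Z = (0.00350·0.88862 + 0.0577·0.14276 + 0.0670·0.10432) / 1.1357 = 0.0161 eV.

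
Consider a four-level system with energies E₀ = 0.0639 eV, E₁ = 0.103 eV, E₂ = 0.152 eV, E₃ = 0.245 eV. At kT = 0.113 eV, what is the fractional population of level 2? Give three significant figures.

0.194

Eᵢ/kT = 0.56549, 0.91150, 1.3451, 2.1681.
Z = Σ e^(−Eᵢ/kT) = e^(−0.56549) + e^(−0.91150) + e^(−1.3451) + e^(−2.1681) = 0.56808 + 0.40192 + 0.26051 + 0.11439 = 1.3449.
P₂ = e^(−E₂/kT) / Z = 0.26051/1.3449 = 0.194.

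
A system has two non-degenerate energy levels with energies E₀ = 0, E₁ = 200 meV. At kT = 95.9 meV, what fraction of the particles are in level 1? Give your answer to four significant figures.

0.1105

Eᵢ/kT = 0, 2.08551.
Z = Σ e^(−Eᵢ/kT) = e^(−0) + e^(−2.08551) = 1.00000 + 0.124244 = 1.12424.
P₁ = e^(−E₁/kT) / Z = 0.124244/1.12424 = 0.1105.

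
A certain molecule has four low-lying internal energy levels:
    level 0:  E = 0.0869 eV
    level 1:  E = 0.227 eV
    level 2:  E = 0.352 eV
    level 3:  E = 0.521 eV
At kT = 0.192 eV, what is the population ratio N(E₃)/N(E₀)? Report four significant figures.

n₃/n₀ = exp[−(E₃−E₀)/kT] = exp(−(0.4341 eV)/(0.192 eV)) = exp(-2.26094) = 0.1043.

0.1043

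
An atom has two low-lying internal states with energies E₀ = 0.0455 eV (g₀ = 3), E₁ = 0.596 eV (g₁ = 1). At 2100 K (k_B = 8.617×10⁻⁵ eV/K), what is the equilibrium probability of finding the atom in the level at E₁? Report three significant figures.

k_BT = 8.617×10⁻⁵ × 2100 K = 0.18096 eV.
Eᵢ/kT = 0.25144, 3.2935.
Z = Σ gᵢe^(−Eᵢ/kT) = 3·e^(−0.25144) + 1·e^(−3.2935) = 2.3330 + 0.037124 = 2.3701.
P₁ = g₁ e^(−E₁/kT) / Z = 0.037124/2.3701 = 0.0157.

0.0157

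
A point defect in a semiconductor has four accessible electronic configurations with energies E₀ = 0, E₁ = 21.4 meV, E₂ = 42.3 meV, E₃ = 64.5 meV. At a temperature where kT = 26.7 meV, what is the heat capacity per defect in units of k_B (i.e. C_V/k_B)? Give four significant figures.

0.4929

Eᵢ/kT = 0, 0.801498, 1.58427, 2.41573.
Z = Σ e^(−Eᵢ/kT) = e^(−0) + e^(−0.801498) + e^(−1.58427) + e^(−2.41573) = 1.00000 + 0.448656 + 0.205097 + 0.0893021 = 1.74306.
⟨E⟩ = 13.7900 meV, ⟨E²⟩ = 541.555 meV².
C_V/k_B = (⟨E²⟩ − ⟨E⟩²)/(kT)² = (541.555 − 190.164)/712.890 = 0.4929.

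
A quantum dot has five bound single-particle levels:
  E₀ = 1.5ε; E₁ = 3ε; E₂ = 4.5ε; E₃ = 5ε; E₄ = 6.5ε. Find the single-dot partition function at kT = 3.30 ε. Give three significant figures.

Eᵢ/kT = 0.45455, 0.90909, 1.3636, 1.5152, 1.9697.
Z = Σ e^(−Eᵢ/kT) = e^(−0.45455) + e^(−0.90909) + e^(−1.3636) + e^(−1.5152) + e^(−1.9697) = 0.63473 + 0.40289 + 0.25574 + 0.21976 + 0.13950 = 1.6526.

Z = 1.65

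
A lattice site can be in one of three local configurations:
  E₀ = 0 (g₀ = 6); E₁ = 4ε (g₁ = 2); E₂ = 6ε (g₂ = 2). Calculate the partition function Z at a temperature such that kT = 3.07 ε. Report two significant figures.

Z = 6.8

Eᵢ/kT = 0, 1.303, 1.954.
Z = Σ gᵢe^(−Eᵢ/kT) = 6·e^(−0) + 2·e^(−1.303) + 2·e^(−1.954) = 6.000 + 0.5434 + 0.2834 = 6.827.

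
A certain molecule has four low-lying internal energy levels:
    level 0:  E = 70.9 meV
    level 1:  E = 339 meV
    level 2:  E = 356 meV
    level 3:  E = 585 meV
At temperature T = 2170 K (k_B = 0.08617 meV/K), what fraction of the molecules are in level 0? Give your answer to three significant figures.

0.658

k_BT = 0.08617 × 2170 K = 186.99 meV.
Eᵢ/kT = 0.37916, 1.8129, 1.9038, 3.1285.
Z = Σ e^(−Eᵢ/kT) = e^(−0.37916) + e^(−1.8129) + e^(−1.9038) + e^(−3.1285) = 0.68444 + 0.16318 + 0.14900 + 0.043783 = 1.0404.
P₀ = e^(−E₀/kT) / Z = 0.68444/1.0404 = 0.658.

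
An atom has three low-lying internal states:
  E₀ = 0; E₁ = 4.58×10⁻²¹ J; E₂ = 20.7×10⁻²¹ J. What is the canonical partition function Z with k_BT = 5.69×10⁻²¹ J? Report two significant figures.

Eᵢ/kT = 0, 0.8049, 3.638.
Z = Σ e^(−Eᵢ/kT) = e^(−0) + e^(−0.8049) + e^(−3.638) = 1.000 + 0.4471 + 0.02630 = 1.473.

Z = 1.5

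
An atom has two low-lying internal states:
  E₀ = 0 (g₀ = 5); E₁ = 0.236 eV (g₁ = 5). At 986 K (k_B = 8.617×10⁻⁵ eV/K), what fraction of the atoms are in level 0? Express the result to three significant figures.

k_BT = 8.617×10⁻⁵ × 986 K = 0.084964 eV.
Eᵢ/kT = 0, 2.7776.
Z = Σ gᵢe^(−Eᵢ/kT) = 5·e^(−0) + 5·e^(−2.7776) = 5.0000 + 0.31094 = 5.3109.
P₀ = g₀ e^(−E₀/kT) / Z = 5.0000/5.3109 = 0.941.

0.941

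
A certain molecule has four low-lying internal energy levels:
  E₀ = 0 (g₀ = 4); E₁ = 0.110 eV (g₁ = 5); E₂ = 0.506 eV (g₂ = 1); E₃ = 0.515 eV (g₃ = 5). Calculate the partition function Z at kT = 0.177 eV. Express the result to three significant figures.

Eᵢ/kT = 0, 0.62147, 2.8588, 2.9096.
Z = Σ gᵢe^(−Eᵢ/kT) = 4·e^(−0) + 5·e^(−0.62147) + 1·e^(−2.8588) + 5·e^(−2.9096) = 4.0000 + 2.6858 + 0.057338 + 0.27249 = 7.0156.

Z = 7.02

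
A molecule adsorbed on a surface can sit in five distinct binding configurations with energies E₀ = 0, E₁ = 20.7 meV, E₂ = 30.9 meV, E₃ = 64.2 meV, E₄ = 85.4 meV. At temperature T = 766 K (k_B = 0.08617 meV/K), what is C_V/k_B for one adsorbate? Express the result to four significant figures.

0.1698

k_BT = 0.08617 × 766 K = 66.0062 meV.
Eᵢ/kT = 0, 0.313607, 0.468138, 0.972636, 1.29382.
Z = Σ e^(−Eᵢ/kT) = e^(−0) + e^(−0.313607) + e^(−0.468138) + e^(−0.972636) + e^(−1.29382) = 1.00000 + 0.730806 + 0.626167 + 0.378085 + 0.274221 = 3.00928.
⟨E⟩ = 27.3048 meV, ⟨E²⟩ = 1485.17 meV².
C_V/k_B = (⟨E²⟩ − ⟨E⟩²)/(kT)² = (1485.17 − 745.552)/4356.82 = 0.1698.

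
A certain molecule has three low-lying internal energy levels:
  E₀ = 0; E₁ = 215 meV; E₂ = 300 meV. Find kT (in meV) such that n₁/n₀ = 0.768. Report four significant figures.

814.5 meV

n₁/n₀ = exp[−(E₁−E₀)/kT] = 0.768.
⇒ (E₁−E₀)/kT = ln(1/0.768) = ln(1.30208) = 0.263963.
kT = 215 meV / 0.263963 = 814.5 meV.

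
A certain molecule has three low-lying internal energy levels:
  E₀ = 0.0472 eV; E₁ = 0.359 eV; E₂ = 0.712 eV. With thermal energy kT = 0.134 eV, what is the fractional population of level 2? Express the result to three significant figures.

Eᵢ/kT = 0.35224, 2.6791, 5.3134.
Z = Σ e^(−Eᵢ/kT) = e^(−0.35224) + e^(−2.6791) + e^(−5.3134) = 0.70311 + 0.068625 + 0.0049252 = 0.77666.
P₂ = e^(−E₂/kT) / Z = 0.0049252/0.77666 = 0.00634.

0.00634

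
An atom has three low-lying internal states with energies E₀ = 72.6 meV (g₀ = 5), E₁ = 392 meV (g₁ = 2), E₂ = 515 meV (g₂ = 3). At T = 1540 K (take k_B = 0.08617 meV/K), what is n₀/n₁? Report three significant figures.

k_BT = 0.08617 × 1540 K = 132.70 meV.
n₀/n₁ = (g₀/g₁) exp[−(E₀−E₁)/kT] = (5/2) × exp(−(-319.4 meV)/(132.70 meV)) = (5/2) × exp(2.4069) = 27.7.

27.7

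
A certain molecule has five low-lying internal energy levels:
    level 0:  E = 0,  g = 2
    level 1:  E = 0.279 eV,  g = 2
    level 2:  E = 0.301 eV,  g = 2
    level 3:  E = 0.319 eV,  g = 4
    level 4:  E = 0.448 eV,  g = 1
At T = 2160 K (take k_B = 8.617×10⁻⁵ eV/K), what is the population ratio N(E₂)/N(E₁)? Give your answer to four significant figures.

0.8885

k_BT = 8.617×10⁻⁵ × 2160 K = 0.186127 eV.
n₂/n₁ = (g₂/g₁) exp[−(E₂−E₁)/kT] = (2/2) × exp(−(0.022 eV)/(0.186127 eV)) = (2/2) × exp(-0.118199) = 0.8885.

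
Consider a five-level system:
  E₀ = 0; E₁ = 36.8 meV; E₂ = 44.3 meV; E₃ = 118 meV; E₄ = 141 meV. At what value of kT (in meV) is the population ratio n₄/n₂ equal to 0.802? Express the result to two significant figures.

440 meV

n₄/n₂ = exp[−(E₄−E₂)/kT] = 0.802.
⇒ (E₄−E₂)/kT = ln(1/0.802) = ln(1.247) = 0.2207.
kT = 96.7 meV / 0.2207 = 440 meV.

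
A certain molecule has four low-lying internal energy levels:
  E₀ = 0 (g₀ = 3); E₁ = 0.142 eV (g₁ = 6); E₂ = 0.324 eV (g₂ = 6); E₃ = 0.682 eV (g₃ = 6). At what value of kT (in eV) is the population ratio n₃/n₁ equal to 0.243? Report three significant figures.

n₃/n₁ = (g₃/g₁) exp[−(E₃−E₁)/kT] = 0.243.
⇒ (E₃−E₁)/kT = ln((6/6)/0.243) = ln(4.1152) = 1.4147.
kT = 0.540 eV / 1.4147 = 0.382 eV.

0.382 eV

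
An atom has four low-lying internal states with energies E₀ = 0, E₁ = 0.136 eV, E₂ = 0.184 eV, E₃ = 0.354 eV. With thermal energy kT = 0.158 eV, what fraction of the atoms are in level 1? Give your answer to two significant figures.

0.23

Eᵢ/kT = 0, 0.8608, 1.165, 2.241.
Z = Σ e^(−Eᵢ/kT) = e^(−0) + e^(−0.8608) + e^(−1.165) + e^(−2.241) = 1.000 + 0.4228 + 0.3119 + 0.1064 = 1.841.
P₁ = e^(−E₁/kT) / Z = 0.4228/1.841 = 0.23.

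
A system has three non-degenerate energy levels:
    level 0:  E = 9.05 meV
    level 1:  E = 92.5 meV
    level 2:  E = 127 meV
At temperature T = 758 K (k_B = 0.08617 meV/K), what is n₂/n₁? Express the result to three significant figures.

0.590

k_BT = 0.08617 × 758 K = 65.317 meV.
n₂/n₁ = exp[−(E₂−E₁)/kT] = exp(−(34.5 meV)/(65.317 meV)) = exp(-0.52819) = 0.590.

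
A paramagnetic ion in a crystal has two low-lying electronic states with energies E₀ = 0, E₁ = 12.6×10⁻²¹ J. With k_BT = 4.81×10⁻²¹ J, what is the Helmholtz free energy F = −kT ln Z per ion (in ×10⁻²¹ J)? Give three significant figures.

Eᵢ/kT = 0, 2.6195.
Z = Σ e^(−Eᵢ/kT) = e^(−0) + e^(−2.6195) = 1.0000 + 0.072839 = 1.0728.
F = −kT ln Z = −4.81 × ln(1.0728) = −4.81 × 0.070272 = -0.338 ×10⁻²¹ J.

-0.338 ×10⁻²¹ J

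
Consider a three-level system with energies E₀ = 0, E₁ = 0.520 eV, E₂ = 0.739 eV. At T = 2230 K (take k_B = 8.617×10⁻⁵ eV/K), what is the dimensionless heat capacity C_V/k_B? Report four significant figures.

k_BT = 8.617×10⁻⁵ × 2230 K = 0.192159 eV.
Eᵢ/kT = 0, 2.70609, 3.84577.
Z = Σ e^(−Eᵢ/kT) = e^(−0) + e^(−2.70609) + e^(−3.84577) = 1.00000 + 0.0667975 + 0.0213699 = 1.08817.
⟨E⟩ = 0.0464331 eV, ⟨E²⟩ = 0.0273235 eV².
C_V/k_B = (⟨E²⟩ − ⟨E⟩²)/(kT)² = (0.0273235 − 0.00215603)/0.0369251 = 0.6816.

0.6816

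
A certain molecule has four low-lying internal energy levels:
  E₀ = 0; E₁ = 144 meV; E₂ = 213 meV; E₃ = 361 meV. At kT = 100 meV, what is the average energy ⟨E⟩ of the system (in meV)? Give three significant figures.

Eᵢ/kT = 0, 1.4400, 2.1300, 3.6100.
Z = Σ e^(−Eᵢ/kT) = e^(−0) + e^(−1.4400) + e^(−2.1300) + e^(−3.6100) = 1.0000 + 0.23693 + 0.11884 + 0.027052 = 1.3828.
⟨E⟩ = Σ Eᵢ e^(−Eᵢ/kT) / Z = (0·1.0000 + 144·0.23693 + 213·0.11884 + 361·0.027052) / 1.3828 = 50.0 meV.

50.0 meV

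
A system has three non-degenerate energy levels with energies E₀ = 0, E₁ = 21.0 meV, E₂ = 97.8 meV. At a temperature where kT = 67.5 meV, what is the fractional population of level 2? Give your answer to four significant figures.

0.1194

Eᵢ/kT = 0, 0.311111, 1.44889.
Z = Σ e^(−Eᵢ/kT) = e^(−0) + e^(−0.311111) + e^(−1.44889) = 1.00000 + 0.732633 + 0.234831 = 1.96746.
P₂ = e^(−E₂/kT) / Z = 0.234831/1.96746 = 0.1194.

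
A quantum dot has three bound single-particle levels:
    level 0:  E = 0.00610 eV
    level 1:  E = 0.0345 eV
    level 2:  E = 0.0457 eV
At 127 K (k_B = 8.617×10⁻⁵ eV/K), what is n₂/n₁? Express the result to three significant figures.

k_BT = 8.617×10⁻⁵ × 127 K = 0.010944 eV.
n₂/n₁ = exp[−(E₂−E₁)/kT] = exp(−(0.0112 eV)/(0.010944 eV)) = exp(-1.0234) = 0.359.

0.359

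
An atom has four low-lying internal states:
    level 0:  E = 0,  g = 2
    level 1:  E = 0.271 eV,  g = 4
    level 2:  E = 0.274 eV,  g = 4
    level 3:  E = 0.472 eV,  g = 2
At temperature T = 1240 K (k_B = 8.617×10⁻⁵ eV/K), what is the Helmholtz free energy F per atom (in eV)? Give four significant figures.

-0.1041 eV

k_BT = 8.617×10⁻⁵ × 1240 K = 0.106851 eV.
Eᵢ/kT = 0, 2.53624, 2.56432, 4.41737.
Z = Σ gᵢe^(−Eᵢ/kT) = 2·e^(−0) + 4·e^(−2.53624) + 4·e^(−2.56432) + 2·e^(−4.41737) = 2.00000 + 0.316654 + 0.307886 + 0.0241318 = 2.64867.
F = −kT ln Z = −0.106851 × ln(2.64867) = −0.106851 × 0.974058 = -0.1041 eV.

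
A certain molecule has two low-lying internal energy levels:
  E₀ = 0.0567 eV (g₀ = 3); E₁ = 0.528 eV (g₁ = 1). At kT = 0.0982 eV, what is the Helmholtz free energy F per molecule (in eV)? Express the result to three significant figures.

-0.0515 eV

Eᵢ/kT = 0.57739, 5.3768.
Z = Σ gᵢe^(−Eᵢ/kT) = 3·e^(−0.57739) + 1·e^(−5.3768) = 1.6841 + 0.0046226 = 1.6887.
F = −kT ln Z = −0.0982 × ln(1.6887) = −0.0982 × 0.52396 = -0.0515 eV.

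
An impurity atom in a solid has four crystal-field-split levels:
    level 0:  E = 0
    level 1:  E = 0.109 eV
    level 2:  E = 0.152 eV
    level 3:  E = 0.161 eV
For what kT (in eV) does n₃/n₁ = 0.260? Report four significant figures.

0.03860 eV

n₃/n₁ = exp[−(E₃−E₁)/kT] = 0.260.
⇒ (E₃−E₁)/kT = ln(1/0.260) = ln(3.84615) = 1.34707.
kT = 0.052 eV / 1.34707 = 0.03860 eV.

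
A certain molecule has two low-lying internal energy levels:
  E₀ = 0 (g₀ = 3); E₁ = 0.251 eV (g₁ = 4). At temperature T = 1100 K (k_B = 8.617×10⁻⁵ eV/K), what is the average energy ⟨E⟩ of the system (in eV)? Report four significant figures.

0.02165 eV

k_BT = 8.617×10⁻⁵ × 1100 K = 0.0947870 eV.
Eᵢ/kT = 0, 2.64804.
Z = Σ gᵢe^(−Eᵢ/kT) = 3·e^(−0) + 4·e^(−2.64804) = 3.00000 + 0.283159 = 3.28316.
⟨E⟩ = Σ Eᵢ gᵢe^(−Eᵢ/kT) / Z = (0·3.00000 + 0.251·0.283159) / 3.28316 = 0.02165 eV.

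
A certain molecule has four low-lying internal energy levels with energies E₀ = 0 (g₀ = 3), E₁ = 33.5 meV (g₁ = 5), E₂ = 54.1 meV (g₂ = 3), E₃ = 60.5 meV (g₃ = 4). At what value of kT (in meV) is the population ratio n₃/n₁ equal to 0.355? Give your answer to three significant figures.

33.2 meV

n₃/n₁ = (g₃/g₁) exp[−(E₃−E₁)/kT] = 0.355.
⇒ (E₃−E₁)/kT = ln((4/5)/0.355) = ln(2.2535) = 0.81248.
kT = 27.0 meV / 0.81248 = 33.2 meV.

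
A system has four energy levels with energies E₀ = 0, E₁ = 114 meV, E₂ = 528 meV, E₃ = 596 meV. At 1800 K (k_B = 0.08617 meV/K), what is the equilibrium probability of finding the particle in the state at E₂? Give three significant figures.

0.0217

k_BT = 0.08617 × 1800 K = 155.11 meV.
Eᵢ/kT = 0, 0.73496, 3.4040, 3.8424.
Z = Σ e^(−Eᵢ/kT) = e^(−0) + e^(−0.73496) + e^(−3.4040) + e^(−3.8424) = 1.0000 + 0.47952 + 0.033240 + 0.021442 = 1.5342.
P₂ = e^(−E₂/kT) / Z = 0.033240/1.5342 = 0.0217.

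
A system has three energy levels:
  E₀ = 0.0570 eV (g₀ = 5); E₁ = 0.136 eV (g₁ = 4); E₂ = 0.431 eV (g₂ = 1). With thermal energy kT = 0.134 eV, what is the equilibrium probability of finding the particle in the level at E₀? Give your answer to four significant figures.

Eᵢ/kT = 0.425373, 1.01493, 3.21642.
Z = Σ gᵢe^(−Eᵢ/kT) = 5·e^(−0.425373) + 4·e^(−1.01493) + 1·e^(−3.21642) = 3.26763 + 1.44971 + 0.0400984 = 4.75744.
P₀ = g₀ e^(−E₀/kT) / Z = 3.26763/4.75744 = 0.6868.

0.6868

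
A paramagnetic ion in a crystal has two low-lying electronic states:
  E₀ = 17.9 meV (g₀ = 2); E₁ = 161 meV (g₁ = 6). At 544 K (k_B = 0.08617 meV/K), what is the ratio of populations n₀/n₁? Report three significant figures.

7.06

k_BT = 0.08617 × 544 K = 46.876 meV.
n₀/n₁ = (g₀/g₁) exp[−(E₀−E₁)/kT] = (2/6) × exp(−(-143.1 meV)/(46.876 meV)) = (2/6) × exp(3.0527) = 7.06.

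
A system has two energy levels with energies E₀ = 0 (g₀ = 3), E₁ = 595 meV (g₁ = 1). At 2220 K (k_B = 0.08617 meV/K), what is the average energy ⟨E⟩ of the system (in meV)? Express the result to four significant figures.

k_BT = 0.08617 × 2220 K = 191.297 meV.
Eᵢ/kT = 0, 3.11035.
Z = Σ gᵢe^(−Eᵢ/kT) = 3·e^(−0) + 1·e^(−3.11035) = 3.00000 + 0.0445853 = 3.04459.
⟨E⟩ = Σ Eᵢ gᵢe^(−Eᵢ/kT) / Z = (0·3.00000 + 595·0.0445853) / 3.04459 = 8.713 meV.

8.713 meV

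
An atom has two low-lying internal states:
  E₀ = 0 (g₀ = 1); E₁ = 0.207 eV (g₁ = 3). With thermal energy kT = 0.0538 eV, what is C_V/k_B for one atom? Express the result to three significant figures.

Eᵢ/kT = 0, 3.8476.
Z = Σ gᵢe^(−Eᵢ/kT) = 1·e^(−0) + 3·e^(−3.8476) = 1.0000 + 0.063993 = 1.0640.
⟨E⟩ = 0.012450 eV, ⟨E²⟩ = 0.0025771 eV².
C_V/k_B = (⟨E²⟩ − ⟨E⟩²)/(kT)² = (0.0025771 − 0.00015500)/0.0028944 = 0.837.

0.837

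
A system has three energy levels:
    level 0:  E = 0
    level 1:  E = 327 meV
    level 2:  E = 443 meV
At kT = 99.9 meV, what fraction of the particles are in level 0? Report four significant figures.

Eᵢ/kT = 0, 3.27327, 4.43443.
Z = Σ e^(−Eᵢ/kT) = e^(−0) + e^(−3.27327) + e^(−4.43443) = 1.00000 + 0.0378823 + 0.0118618 = 1.04974.
P₀ = e^(−E₀/kT) / Z = 1.00000/1.04974 = 0.9526.

0.9526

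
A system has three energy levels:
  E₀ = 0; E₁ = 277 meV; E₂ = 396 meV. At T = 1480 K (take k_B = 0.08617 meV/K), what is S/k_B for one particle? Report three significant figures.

0.481

k_BT = 0.08617 × 1480 K = 127.53 meV.
Eᵢ/kT = 0, 2.1720, 3.1052.
Z = Σ e^(−Eᵢ/kT) = e^(−0) + e^(−2.1720) + e^(−3.1052) = 1.0000 + 0.11395 + 0.044816 = 1.1588.
⟨E⟩ = Σ EᵢPᵢ = 42.554 meV.
S/k_B = ln Z + ⟨E⟩/kT = ln(1.1588) + 42.554/127.53 = 0.14738 + 0.33368 = 0.481.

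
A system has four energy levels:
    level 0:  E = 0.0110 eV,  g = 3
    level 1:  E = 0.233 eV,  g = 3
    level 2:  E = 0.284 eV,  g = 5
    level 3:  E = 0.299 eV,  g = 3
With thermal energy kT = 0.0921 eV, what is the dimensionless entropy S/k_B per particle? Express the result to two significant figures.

Eᵢ/kT = 0.1194, 2.530, 3.084, 3.246.
Z = Σ gᵢe^(−Eᵢ/kT) = 3·e^(−0.1194) + 3·e^(−2.530) + 5·e^(−3.084) + 3·e^(−3.246) = 2.662 + 0.2390 + 0.2289 + 0.1168 = 3.247.
⟨E⟩ = Σ EᵢPᵢ = 0.05694 eV.
S/k_B = ln Z + ⟨E⟩/kT = ln(3.247) + 0.05694/0.0921 = 1.178 + 0.6182 = 1.8.

1.8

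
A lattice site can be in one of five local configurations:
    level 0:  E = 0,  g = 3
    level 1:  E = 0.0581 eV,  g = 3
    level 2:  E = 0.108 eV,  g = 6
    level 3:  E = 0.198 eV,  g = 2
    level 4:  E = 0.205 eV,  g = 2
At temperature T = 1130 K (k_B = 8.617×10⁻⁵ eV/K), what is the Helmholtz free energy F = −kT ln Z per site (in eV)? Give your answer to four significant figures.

-0.1914 eV

k_BT = 8.617×10⁻⁵ × 1130 K = 0.0973721 eV.
Eᵢ/kT = 0, 0.596680, 1.10915, 2.03344, 2.10533.
Z = Σ gᵢe^(−Eᵢ/kT) = 3·e^(−0) + 3·e^(−0.596680) + 6·e^(−1.10915) + 2·e^(−2.03344) + 2·e^(−2.10533) = 3.00000 + 1.65191 + 1.97904 + 0.261769 + 0.243611 = 7.13633.
F = −kT ln Z = −0.0973721 × ln(7.13633) = −0.0973721 × 1.96520 = -0.1914 eV.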